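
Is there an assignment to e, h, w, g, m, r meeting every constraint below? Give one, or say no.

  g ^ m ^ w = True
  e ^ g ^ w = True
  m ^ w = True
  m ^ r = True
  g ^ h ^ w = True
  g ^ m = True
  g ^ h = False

No satisfying assignment exists.

Adding constraints 1, 5, 6, 7 mod 2: every variable appears an even number of times on the left, so the left side is 0.
But the right sides sum to 1 (mod 2). 0 ≠ 1 — the system is inconsistent.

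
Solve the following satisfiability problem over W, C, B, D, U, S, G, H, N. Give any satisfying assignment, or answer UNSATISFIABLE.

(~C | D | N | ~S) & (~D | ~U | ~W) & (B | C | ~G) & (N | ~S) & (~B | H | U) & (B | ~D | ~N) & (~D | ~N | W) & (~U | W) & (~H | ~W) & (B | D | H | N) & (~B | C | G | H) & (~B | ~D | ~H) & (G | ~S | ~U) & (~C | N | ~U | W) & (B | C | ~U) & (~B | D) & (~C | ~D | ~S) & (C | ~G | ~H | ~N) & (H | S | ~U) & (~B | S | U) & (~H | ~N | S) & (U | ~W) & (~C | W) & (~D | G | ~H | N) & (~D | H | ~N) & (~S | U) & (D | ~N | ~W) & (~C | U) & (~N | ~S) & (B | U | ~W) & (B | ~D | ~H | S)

Set W = False.
  then (~U | W) forces U = False.
  then (~C | W) forces C = False.
  then (~S | U) forces S = False.
  then (~B | S | U) forces B = False.
  then (B | C | ~G) forces G = False.
Set D = False.
Set H = False.
  then (B | D | H | N) forces N = True.
All clauses satisfied.

W=F, C=F, B=F, D=F, U=F, S=F, G=F, H=F, N=T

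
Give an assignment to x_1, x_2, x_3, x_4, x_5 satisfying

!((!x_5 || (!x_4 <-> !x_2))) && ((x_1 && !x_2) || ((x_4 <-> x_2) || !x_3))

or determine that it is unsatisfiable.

x_1 = True, x_2 = False, x_3 = False, x_4 = True, x_5 = True

  !((!x_5 || (!x_4 <-> !x_2))) = True
    !x_5 || (!x_4 <-> !x_2) = False
      !x_5 = False
      !x_4 <-> !x_2 = False
        !x_4 = False
        !x_2 = True
  (x_1 && !x_2) || ((x_4 <-> x_2) || !x_3) = True
    x_1 && !x_2 = True
      !x_2 = True
    (x_4 <-> x_2) || !x_3 = True
      x_4 <-> x_2 = False
      !x_3 = True
Both conjuncts True, so the formula holds.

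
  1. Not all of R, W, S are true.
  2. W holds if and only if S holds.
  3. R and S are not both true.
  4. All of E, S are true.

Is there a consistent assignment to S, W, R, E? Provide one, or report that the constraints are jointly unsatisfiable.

S=T, W=T, R=F, E=T

  (1) {R, W, S}: 2/3 true — not all ✓
  (2) W=T, S=T — same ✓
  (3) R=F, S=T — not both ✓
  (4) {E, S}: all 2 true ✓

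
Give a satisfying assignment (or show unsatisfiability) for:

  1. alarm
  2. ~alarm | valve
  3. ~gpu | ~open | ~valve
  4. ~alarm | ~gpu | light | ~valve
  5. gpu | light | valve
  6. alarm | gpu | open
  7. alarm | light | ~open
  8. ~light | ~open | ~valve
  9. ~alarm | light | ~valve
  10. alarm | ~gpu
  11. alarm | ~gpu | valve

Unit clause (alarm) forces alarm = True.
In (~alarm | valve) only valve is left, so valve = True.
In (~alarm | light | ~valve) only light is left, so light = True.
In (~light | ~open | ~valve) only ~open is left, so open = False.
Set gpu = True.
All clauses satisfied.

valve: True; alarm: True; open: False; light: True; gpu: True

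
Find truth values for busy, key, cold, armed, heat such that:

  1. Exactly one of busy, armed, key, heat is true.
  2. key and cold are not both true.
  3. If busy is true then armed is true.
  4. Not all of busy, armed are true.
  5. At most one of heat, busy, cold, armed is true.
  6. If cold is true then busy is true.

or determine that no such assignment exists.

busy = False, key = False, cold = False, armed = True, heat = False

  (1) {busy, armed, key, heat}: 1 true — exactly one ✓
  (2) key=F, cold=F — not both ✓
  (3) busy=F ⇒ armed: vacuous ✓
  (4) {busy, armed}: 1/2 true — not all ✓
  (5) {heat, busy, cold, armed}: 1 true — at most one ✓
  (6) cold=F ⇒ busy: vacuous ✓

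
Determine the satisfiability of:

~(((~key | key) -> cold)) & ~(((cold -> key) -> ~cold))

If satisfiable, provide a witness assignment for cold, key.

Unsatisfiable

Case cold = True: the conjunct ~(((~key | key) -> cold)) becomes ~(((~key | key) -> True)) = False.
Case cold = False: the conjunct ~(((cold -> key) -> ~cold)) becomes ~((True -> True)) = False.
Both cases fail — unsatisfiable.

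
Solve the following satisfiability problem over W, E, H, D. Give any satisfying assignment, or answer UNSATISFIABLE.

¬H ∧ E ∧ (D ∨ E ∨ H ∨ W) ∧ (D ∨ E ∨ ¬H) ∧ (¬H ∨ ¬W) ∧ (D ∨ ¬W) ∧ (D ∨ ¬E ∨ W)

Unit clause (¬H) forces H = False.
Unit clause (E) forces E = True.
Set W = True.
  then (D ∨ ¬W) forces D = True.
Check each clause:
  (¬H): ¬H holds.
  (E): E holds.
  (D ∨ E ∨ H ∨ W): D holds.
  (D ∨ E ∨ ¬H): D holds.
  (¬H ∨ ¬W): ¬H holds.
  (D ∨ ¬W): D holds.
  (D ∨ ¬E ∨ W): D holds.
All clauses satisfied.

W: True, E: True, H: False, D: True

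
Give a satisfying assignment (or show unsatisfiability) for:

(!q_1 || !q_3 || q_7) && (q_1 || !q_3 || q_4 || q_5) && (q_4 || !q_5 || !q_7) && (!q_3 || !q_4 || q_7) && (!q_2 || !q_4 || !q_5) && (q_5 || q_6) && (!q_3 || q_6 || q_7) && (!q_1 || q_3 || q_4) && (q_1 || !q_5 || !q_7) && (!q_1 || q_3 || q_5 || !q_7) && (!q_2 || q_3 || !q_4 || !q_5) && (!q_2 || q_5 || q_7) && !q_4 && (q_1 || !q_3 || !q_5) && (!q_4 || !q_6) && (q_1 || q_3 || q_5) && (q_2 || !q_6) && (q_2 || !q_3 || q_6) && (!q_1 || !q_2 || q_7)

Unit clause (!q_4) forces q_4 = False.
Set q_1 = False.
Set q_2 = True.
Set q_3 = False.
  then (q_1 || q_3 || q_5) forces q_5 = True.
  then (q_4 || !q_5 || !q_7) forces q_7 = False.
Set q_6 = True.
All clauses satisfied.

q_1=F, q_2=T, q_3=F, q_4=F, q_5=T, q_6=T, q_7=F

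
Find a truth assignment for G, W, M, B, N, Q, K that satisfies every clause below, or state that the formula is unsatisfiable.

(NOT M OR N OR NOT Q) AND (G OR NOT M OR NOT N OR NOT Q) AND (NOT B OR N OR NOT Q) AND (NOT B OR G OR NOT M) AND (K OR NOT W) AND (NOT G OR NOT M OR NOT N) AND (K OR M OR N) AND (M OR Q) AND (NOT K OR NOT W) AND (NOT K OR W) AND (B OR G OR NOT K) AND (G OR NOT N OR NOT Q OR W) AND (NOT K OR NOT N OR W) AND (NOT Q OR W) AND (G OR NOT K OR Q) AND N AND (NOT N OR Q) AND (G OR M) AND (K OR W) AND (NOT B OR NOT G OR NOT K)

Unsatisfiable — no assignment works.

Case W = True:
  (K OR NOT W) forces K = True.
  Clause (NOT K OR NOT W) is falsified — contradiction.
Case W = False:
  (NOT K OR W) forces K = False.
  Clause (K OR W) is falsified — contradiction.
Both cases fail, so the formula is unsatisfiable.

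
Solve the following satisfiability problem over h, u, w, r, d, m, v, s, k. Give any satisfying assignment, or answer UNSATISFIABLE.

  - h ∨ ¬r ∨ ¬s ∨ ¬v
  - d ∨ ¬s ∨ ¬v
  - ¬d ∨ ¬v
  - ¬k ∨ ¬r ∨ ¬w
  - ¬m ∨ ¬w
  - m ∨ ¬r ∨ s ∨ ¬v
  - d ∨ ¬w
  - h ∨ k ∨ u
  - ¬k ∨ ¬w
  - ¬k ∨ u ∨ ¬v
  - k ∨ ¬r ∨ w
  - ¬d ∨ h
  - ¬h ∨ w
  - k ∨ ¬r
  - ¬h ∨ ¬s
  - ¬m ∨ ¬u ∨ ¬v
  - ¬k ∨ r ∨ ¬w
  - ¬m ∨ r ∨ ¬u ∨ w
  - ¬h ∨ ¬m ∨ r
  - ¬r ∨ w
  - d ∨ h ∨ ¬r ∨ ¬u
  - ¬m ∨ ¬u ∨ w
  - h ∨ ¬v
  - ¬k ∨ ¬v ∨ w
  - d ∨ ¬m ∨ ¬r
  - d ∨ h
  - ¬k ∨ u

Try h = False:
  (¬d ∨ h) forces d = False.
  clause (d ∨ h) is falsified — backtrack.
So h = True.
  then (¬h ∨ w) forces w = True.
  then (¬h ∨ ¬s) forces s = False.
  then (¬m ∨ ¬w) forces m = False.
  then (d ∨ ¬w) forces d = True.
  then (¬k ∨ ¬w) forces k = False.
  then (k ∨ ¬r) forces r = False.
  then (¬d ∨ ¬v) forces v = False.
Set u = False.
All clauses satisfied.

h: True; u: False; w: True; r: False; d: True; m: False; v: False; s: False; k: False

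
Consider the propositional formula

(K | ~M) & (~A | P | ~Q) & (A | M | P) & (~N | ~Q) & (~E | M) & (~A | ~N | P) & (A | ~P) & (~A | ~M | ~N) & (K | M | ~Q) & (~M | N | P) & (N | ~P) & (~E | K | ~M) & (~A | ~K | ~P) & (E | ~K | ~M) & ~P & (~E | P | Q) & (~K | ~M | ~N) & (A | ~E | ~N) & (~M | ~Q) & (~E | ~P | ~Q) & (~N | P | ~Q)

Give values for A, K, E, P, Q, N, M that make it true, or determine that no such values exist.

Unit clause (~P) forces P = False.
Try A = False:
  (A | M | P) forces M = True.
  (K | ~M) forces K = True.
  (~M | N | P) forces N = True.
  clause (~K | ~M | ~N) is falsified — backtrack.
So A = True.
  then (~A | P | ~Q) forces Q = False.
  then (~A | ~N | P) forces N = False.
  then (~M | N | P) forces M = False.
  then (~E | P | Q) forces E = False.
Set K = True.
All clauses satisfied.

A: True; K: True; E: False; P: False; Q: False; N: False; M: False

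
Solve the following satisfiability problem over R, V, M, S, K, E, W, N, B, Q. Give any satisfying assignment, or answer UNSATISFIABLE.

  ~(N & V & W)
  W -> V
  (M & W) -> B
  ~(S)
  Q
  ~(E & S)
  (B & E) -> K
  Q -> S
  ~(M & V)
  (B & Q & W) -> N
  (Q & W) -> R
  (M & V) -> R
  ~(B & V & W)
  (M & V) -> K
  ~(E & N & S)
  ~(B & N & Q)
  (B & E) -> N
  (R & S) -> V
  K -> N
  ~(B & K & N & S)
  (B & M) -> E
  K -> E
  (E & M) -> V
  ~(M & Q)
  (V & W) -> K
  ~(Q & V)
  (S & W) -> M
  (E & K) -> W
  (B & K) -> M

Case S = True:
  Clause (~S) is falsified — contradiction.
Case S = False:
  (~Q | S) forces Q = False.
  Clause (Q) is falsified — contradiction.
Both cases fail, so the formula is unsatisfiable.

Unsatisfiable — no assignment works.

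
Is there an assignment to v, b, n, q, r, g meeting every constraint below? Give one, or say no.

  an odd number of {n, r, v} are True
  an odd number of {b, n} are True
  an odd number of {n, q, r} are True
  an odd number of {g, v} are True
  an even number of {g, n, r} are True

v=T, b=T, n=F, q=T, r=F, g=F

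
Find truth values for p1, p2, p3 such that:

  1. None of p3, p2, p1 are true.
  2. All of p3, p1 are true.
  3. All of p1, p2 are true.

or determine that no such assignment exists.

Case p1 = True:
  Constraint (1) is violated (p1=T) — contradiction.
Case p1 = False:
  Constraint (2) is violated (p1=F) — contradiction.
Both cases fail — unsatisfiable.

The formula is unsatisfiable.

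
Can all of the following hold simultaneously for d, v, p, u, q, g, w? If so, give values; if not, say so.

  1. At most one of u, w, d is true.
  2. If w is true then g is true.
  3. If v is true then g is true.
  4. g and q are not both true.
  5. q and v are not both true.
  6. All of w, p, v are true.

d: False; v: True; p: True; u: False; q: False; g: True; w: True

  (1) {u, w, d}: 1 true — at most one ✓
  (2) w=T ⇒ g: T ✓
  (3) v=T ⇒ g: T ✓
  (4) g=T, q=F — not both ✓
  (5) q=F, v=T — not both ✓
  (6) {w, p, v}: all 3 true ✓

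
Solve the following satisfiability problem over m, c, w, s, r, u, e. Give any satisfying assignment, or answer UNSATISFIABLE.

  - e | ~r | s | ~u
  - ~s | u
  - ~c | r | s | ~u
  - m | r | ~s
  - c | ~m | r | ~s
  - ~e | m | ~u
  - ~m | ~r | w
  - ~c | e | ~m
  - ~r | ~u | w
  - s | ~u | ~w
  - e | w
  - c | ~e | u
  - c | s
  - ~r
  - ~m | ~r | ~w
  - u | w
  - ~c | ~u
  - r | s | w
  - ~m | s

Unit clause (~r) forces r = False.
Try m = True:
  (~m | s) forces s = True.
  (~s | u) forces u = True.
  (c | ~m | r | ~s) forces c = True.
  clause (~c | ~u) is falsified — backtrack.
So m = False.
  then (m | r | ~s) forces s = False.
  then (c | s) forces c = True.
  then (~c | ~u) forces u = False.
  then (r | s | w) forces w = True.
Set e = True.
All clauses satisfied.

m=F; c=T; w=T; s=F; r=F; u=F; e=T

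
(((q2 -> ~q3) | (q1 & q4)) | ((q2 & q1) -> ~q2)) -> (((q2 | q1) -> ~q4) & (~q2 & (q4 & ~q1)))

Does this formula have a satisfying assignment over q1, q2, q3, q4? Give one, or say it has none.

q1: True, q2: True, q3: True, q4: False

  (((q2 -> ~q3) | (q1 & q4)) | ((q2 & q1) -> ~q2)) -> (((q2 | q1) -> ~q4) & (~q2 & (q4 & ~q1))) = True
    ((q2 -> ~q3) | (q1 & q4)) | ((q2 & q1) -> ~q2) = False
      (q2 -> ~q3) | (q1 & q4) = False
        q2 -> ~q3 = False
          ~q3 = False
        q1 & q4 = False
      (q2 & q1) -> ~q2 = False
        q2 & q1 = True
        ~q2 = False
    ((q2 | q1) -> ~q4) & (~q2 & (q4 & ~q1)) = False
      (q2 | q1) -> ~q4 = True
        q2 | q1 = True
        ~q4 = True
      ~q2 & (q4 & ~q1) = False
        ~q2 = False
        q4 & ~q1 = False
          ~q1 = False
The formula evaluates to True.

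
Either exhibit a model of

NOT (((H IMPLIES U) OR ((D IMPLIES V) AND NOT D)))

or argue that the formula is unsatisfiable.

V = False, D = True, H = True, U = False

  NOT (((H IMPLIES U) OR ((D IMPLIES V) AND NOT D))) = True
    (H IMPLIES U) OR ((D IMPLIES V) AND NOT D) = False
      H IMPLIES U = False
      (D IMPLIES V) AND NOT D = False
        D IMPLIES V = False
        NOT D = False
The formula evaluates to True.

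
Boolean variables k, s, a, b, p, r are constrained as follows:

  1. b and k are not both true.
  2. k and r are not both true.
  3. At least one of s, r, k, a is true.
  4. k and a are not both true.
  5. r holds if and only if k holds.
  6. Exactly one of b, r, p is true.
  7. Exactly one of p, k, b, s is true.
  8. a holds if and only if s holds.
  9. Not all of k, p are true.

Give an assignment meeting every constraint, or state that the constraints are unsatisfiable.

UNSATISFIABLE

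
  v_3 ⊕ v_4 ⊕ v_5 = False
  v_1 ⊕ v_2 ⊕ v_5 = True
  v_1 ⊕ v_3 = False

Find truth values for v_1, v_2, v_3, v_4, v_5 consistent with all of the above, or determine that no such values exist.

v_1 = True; v_2 = False; v_3 = True; v_4 = True; v_5 = False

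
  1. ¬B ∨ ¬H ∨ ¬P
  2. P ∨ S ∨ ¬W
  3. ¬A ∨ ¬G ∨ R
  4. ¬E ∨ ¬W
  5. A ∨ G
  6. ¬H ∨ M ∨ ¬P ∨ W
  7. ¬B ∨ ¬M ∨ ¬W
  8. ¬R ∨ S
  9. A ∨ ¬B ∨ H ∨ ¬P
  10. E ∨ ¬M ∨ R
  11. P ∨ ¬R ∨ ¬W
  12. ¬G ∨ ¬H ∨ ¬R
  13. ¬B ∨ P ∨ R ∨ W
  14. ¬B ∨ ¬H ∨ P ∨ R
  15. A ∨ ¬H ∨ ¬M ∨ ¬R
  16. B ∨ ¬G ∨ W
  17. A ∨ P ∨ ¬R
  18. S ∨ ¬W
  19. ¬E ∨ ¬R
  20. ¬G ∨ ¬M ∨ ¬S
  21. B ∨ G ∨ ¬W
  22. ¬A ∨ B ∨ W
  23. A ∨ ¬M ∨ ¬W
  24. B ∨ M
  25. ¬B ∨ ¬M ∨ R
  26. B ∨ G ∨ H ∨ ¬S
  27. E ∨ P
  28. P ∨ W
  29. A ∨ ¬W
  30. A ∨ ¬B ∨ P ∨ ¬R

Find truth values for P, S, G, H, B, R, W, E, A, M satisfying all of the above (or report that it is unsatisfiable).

P = True, S = True, G = False, H = False, B = True, R = False, W = False, E = True, A = True, M = False

Try P = False:
  (E ∨ P) forces E = True.
  (¬E ∨ ¬W) forces W = False.
  clause (P ∨ W) is falsified — backtrack.
So P = True.
Set S = True.
Set G = False.
  then (A ∨ G) forces A = True.
Set H = False.
  then (B ∨ G ∨ H ∨ ¬S) forces B = True.
Set R = False.
  then (¬B ∨ ¬M ∨ R) forces M = False.
Set W = False.
Set E = True.
All clauses satisfied.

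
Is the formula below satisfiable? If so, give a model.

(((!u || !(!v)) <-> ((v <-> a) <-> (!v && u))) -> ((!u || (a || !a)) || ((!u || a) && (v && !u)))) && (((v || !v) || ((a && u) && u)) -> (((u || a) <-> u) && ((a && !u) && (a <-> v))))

No satisfying assignment exists.

The conjunct ((v || !v) || ((a && u) && u)) -> (((u || a) <-> u) && ((a && !u) && (a <-> v))) is unsatisfiable on its own:
  v=F, a=F, u=F: evaluates to False.
  v=F, a=F, u=T: evaluates to False.
  v=F, a=T, u=F: evaluates to False.
  v=F, a=T, u=T: evaluates to False.
  v=T, a=F, u=F: evaluates to False.
  v=T, a=F, u=T: evaluates to False.
  v=T, a=T, u=F: evaluates to False.
  v=T, a=T, u=T: evaluates to False.
So the whole conjunction is unsatisfiable.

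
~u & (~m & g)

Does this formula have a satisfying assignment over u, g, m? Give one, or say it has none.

u = False, g = True, m = False

  ~u = True
  ~m & g = True
    ~m = True
Both conjuncts True, so the formula holds.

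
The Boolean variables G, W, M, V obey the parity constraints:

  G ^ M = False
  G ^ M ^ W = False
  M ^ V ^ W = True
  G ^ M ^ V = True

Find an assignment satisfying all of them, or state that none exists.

G = False, W = False, M = False, V = True

G ^ M = F ^ F = False ✓
G ^ M ^ W = F ^ F ^ F = False ✓
M ^ V ^ W = F ^ T ^ F = True ✓
G ^ M ^ V = F ^ F ^ T = True ✓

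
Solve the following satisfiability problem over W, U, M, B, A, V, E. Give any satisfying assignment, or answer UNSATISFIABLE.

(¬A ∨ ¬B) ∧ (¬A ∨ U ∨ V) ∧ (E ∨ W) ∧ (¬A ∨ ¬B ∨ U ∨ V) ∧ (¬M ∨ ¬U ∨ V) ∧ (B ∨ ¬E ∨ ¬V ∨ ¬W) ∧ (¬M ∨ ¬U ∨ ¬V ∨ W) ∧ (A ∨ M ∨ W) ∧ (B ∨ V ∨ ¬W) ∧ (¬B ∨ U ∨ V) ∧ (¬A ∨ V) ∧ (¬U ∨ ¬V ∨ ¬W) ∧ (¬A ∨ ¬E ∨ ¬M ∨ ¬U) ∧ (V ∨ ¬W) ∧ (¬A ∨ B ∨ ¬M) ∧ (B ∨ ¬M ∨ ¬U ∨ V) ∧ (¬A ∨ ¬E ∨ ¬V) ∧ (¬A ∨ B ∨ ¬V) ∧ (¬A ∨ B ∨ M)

W: False, U: False, M: True, B: False, A: False, V: True, E: True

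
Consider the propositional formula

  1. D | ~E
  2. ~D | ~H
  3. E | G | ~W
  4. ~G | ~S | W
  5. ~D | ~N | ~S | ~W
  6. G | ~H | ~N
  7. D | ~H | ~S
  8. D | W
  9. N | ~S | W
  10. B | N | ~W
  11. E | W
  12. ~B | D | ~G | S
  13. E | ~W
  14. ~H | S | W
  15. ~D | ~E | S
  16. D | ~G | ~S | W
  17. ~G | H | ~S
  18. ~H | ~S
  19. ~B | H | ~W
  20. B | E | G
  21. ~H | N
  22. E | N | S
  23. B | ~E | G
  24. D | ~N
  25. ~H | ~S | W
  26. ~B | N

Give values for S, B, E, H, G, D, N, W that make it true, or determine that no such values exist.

Set S = True.
  then (~H | ~S) forces H = False.
  then (~G | H | ~S) forces G = False.
Try B = False:
  (B | E | G) forces E = True.
  clause (B | ~E | G) is falsified — backtrack.
So B = True.
  then (~B | H | ~W) forces W = False.
  then (~B | N) forces N = True.
  then (D | W) forces D = True.
  then (E | W) forces E = True.
All clauses satisfied.

S = True, B = True, E = True, H = False, G = False, D = True, N = True, W = False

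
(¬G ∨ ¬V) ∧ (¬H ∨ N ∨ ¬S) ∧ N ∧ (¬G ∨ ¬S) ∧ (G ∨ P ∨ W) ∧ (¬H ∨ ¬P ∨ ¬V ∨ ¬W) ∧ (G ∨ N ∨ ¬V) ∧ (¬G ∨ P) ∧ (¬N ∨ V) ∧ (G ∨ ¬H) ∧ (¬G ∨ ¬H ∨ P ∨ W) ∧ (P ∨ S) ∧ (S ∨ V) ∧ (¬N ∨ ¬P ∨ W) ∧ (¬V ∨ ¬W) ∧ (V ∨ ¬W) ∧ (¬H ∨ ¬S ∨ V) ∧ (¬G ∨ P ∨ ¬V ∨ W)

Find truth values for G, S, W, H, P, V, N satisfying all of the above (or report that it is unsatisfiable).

The formula is unsatisfiable.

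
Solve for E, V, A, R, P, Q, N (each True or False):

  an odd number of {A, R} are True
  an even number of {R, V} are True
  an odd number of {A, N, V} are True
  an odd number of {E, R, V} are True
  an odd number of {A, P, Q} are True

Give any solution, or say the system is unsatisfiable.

E: True; V: True; A: False; R: True; P: True; Q: False; N: False

{A, R}: 1 true → odd ✓
{R, V}: 2 true → even ✓
{A, N, V}: 1 true → odd ✓
{E, R, V}: 3 true → odd ✓
{A, P, Q}: 1 true → odd ✓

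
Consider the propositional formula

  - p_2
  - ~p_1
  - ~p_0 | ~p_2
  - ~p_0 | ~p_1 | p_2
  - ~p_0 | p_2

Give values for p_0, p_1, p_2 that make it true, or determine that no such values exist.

p_0: False; p_1: False; p_2: True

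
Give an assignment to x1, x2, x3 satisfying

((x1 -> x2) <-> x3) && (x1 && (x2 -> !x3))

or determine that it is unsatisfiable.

x1=T, x2=F, x3=F

  (x1 -> x2) <-> x3 = True
    x1 -> x2 = False
  x1 && (x2 -> !x3) = True
    x2 -> !x3 = True
      !x3 = True
Both conjuncts True, so the formula holds.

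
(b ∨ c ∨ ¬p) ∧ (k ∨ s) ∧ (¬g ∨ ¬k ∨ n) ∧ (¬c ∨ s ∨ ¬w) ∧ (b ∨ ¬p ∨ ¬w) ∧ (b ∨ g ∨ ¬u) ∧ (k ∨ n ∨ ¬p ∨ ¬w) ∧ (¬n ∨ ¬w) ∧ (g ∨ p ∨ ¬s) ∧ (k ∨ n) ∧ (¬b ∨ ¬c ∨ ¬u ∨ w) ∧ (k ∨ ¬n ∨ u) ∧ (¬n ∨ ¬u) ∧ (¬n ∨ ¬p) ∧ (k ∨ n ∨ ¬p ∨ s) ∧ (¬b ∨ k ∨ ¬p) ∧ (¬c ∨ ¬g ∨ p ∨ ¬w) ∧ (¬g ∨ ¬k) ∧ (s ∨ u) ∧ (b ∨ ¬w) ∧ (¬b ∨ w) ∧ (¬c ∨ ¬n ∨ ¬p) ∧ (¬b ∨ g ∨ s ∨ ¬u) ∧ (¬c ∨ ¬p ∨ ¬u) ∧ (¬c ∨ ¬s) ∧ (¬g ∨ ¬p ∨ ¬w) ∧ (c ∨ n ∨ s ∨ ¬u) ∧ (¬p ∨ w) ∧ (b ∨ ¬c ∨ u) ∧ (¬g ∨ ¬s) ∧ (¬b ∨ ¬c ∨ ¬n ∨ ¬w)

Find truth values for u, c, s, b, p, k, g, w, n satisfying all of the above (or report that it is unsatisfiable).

u: False; c: False; s: True; b: True; p: True; k: True; g: False; w: True; n: False

Set u = False.
  then (s ∨ u) forces s = True.
  then (¬c ∨ ¬s) forces c = False.
  then (¬g ∨ ¬s) forces g = False.
  then (g ∨ p ∨ ¬s) forces p = True.
  then (¬n ∨ ¬p) forces n = False.
  then (¬p ∨ w) forces w = True.
  then (b ∨ c ∨ ¬p) forces b = True.
  then (k ∨ n ∨ ¬p ∨ ¬w) forces k = True.
All clauses satisfied.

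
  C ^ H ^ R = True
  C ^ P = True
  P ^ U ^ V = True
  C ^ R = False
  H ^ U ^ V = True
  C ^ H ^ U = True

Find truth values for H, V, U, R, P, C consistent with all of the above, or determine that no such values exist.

H = True, V = False, U = False, R = False, P = True, C = False

C ^ H ^ R = F ^ T ^ F = True ✓
C ^ P = F ^ T = True ✓
P ^ U ^ V = T ^ F ^ F = True ✓
C ^ R = F ^ F = False ✓
H ^ U ^ V = T ^ F ^ F = True ✓
C ^ H ^ U = F ^ T ^ F = True ✓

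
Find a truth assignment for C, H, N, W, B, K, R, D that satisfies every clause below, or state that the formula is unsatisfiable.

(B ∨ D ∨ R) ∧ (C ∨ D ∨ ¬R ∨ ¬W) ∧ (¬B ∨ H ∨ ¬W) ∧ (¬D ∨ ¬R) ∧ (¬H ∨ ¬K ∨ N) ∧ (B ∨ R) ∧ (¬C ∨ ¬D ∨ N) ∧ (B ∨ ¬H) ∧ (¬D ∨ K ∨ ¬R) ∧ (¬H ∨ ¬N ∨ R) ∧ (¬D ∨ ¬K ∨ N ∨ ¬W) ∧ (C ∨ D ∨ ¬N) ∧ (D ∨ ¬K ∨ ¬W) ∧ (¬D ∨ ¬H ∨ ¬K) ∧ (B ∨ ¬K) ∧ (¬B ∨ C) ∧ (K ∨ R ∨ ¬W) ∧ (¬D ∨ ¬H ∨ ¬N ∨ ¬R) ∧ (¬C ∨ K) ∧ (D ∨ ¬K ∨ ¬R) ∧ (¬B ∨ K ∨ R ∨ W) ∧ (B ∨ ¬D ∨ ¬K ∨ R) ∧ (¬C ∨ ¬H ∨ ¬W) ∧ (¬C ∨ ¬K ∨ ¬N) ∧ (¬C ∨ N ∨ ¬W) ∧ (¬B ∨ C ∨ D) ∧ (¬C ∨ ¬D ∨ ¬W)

C=F, H=F, N=F, W=F, B=F, K=F, R=T, D=F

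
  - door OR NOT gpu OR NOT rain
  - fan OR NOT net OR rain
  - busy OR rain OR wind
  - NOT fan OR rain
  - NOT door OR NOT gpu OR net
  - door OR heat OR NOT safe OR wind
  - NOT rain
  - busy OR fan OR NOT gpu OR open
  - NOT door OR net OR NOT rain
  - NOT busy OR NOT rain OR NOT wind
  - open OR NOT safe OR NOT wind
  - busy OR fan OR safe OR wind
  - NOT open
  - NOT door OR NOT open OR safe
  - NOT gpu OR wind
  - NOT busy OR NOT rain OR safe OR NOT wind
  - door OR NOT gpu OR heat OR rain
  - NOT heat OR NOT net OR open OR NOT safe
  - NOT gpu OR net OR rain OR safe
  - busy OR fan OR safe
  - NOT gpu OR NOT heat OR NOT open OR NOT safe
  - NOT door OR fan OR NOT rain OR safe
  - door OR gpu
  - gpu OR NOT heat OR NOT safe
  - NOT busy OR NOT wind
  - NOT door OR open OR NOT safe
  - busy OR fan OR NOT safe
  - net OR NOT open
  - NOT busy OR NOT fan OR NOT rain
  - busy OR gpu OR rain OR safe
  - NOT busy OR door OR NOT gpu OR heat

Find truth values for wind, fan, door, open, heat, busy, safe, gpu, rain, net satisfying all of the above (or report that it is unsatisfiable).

wind=F, fan=F, door=T, open=F, heat=T, busy=T, safe=F, gpu=F, rain=F, net=F

Unit clause (NOT rain) forces rain = False.
Unit clause (NOT open) forces open = False.
In (NOT fan OR rain) only NOT fan is left, so fan = False.
In (fan OR NOT net OR rain) only NOT net is left, so net = False.
Try wind = True:
  (open OR NOT safe OR NOT wind) forces safe = False.
  (NOT gpu OR net OR rain OR safe) forces gpu = False.
  (busy OR fan OR safe) forces busy = True.
  clause (NOT busy OR NOT wind) is falsified — backtrack.
So wind = False.
  then (busy OR rain OR wind) forces busy = True.
  then (NOT gpu OR wind) forces gpu = False.
  then (door OR gpu) forces door = True.
  then (NOT door OR open OR NOT safe) forces safe = False.
Set heat = True.
All clauses satisfied.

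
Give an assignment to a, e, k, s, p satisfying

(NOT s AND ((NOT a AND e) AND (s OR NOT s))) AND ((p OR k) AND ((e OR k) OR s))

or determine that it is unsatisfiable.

a=F, e=T, k=T, s=F, p=T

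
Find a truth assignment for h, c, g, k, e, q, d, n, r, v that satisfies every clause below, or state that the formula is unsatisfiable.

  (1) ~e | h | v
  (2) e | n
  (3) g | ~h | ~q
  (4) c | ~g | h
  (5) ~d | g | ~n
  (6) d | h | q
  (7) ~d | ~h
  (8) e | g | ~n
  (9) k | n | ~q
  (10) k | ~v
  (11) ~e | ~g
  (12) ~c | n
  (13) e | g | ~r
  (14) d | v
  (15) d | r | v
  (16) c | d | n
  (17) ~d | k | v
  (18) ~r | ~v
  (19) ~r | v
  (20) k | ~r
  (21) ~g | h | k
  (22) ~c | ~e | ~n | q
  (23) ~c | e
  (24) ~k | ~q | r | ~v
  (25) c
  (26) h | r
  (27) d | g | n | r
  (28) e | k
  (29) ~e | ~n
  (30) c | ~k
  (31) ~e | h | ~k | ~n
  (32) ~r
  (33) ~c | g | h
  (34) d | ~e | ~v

Unsatisfiable — no assignment works.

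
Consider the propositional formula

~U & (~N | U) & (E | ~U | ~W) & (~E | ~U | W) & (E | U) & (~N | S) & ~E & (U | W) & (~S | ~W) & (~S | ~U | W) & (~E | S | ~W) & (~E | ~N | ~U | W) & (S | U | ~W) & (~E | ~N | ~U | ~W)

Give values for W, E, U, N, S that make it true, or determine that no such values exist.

Unsatisfiable — no assignment works.

Case E = True:
  Clause (~E) is falsified — contradiction.
Case E = False:
  (~U) forces U = False.
  Clause (E | U) is falsified — contradiction.
Both cases fail, so the formula is unsatisfiable.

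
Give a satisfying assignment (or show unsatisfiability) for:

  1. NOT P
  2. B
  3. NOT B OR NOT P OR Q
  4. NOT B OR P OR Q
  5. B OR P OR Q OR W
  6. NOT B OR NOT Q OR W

Unit clause (NOT P) forces P = False.
Unit clause (B) forces B = True.
In (NOT B OR P OR Q) only Q is left, so Q = True.
In (NOT B OR NOT Q OR W) only W is left, so W = True.
Check each clause:
  (NOT P): NOT P holds.
  (B): B holds.
  (NOT B OR NOT P OR Q): NOT P holds.
  (NOT B OR P OR Q): Q holds.
  (B OR P OR Q OR W): B holds.
  (NOT B OR NOT Q OR W): W holds.
All clauses satisfied.

Q: True; B: True; W: True; P: False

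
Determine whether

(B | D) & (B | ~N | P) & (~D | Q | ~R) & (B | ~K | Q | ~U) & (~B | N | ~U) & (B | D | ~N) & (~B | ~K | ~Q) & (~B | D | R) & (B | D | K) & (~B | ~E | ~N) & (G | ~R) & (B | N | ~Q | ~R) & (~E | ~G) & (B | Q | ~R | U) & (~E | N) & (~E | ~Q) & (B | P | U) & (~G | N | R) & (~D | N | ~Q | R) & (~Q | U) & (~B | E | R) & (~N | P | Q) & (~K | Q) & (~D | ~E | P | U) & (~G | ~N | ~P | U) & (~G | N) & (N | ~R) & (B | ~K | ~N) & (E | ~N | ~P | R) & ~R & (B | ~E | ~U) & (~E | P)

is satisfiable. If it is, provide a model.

Unit clause (~R) forces R = False.
Set K = False.
Set E = False.
  then (~B | E | R) forces B = False.
  then (B | D) forces D = True.
Set P = False.
  then (B | ~N | P) forces N = False.
  then (B | P | U) forces U = True.
  then (~G | N | R) forces G = False.
  then (~D | N | ~Q | R) forces Q = False.
All clauses satisfied.

R=F; K=F; E=F; P=F; G=F; B=F; N=F; D=T; Q=F; U=T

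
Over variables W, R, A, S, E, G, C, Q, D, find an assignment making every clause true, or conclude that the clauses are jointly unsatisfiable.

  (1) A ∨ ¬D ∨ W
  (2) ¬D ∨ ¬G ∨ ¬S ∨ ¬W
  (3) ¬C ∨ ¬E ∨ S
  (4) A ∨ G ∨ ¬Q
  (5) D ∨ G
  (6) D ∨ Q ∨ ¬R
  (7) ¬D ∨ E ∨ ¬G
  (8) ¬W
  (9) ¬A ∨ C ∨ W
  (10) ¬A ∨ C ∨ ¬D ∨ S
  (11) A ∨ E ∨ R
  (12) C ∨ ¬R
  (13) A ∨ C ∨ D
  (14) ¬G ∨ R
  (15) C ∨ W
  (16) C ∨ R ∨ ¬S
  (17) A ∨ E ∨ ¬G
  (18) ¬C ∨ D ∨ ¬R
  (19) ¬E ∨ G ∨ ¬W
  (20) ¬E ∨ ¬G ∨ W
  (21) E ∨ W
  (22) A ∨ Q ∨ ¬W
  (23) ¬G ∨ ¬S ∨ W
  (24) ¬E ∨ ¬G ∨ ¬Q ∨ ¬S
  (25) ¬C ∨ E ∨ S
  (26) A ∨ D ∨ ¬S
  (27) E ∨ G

Unit clause (¬W) forces W = False.
In (C ∨ W) only C is left, so C = True.
In (E ∨ W) only E is left, so E = True.
In (¬C ∨ ¬E ∨ S) only S is left, so S = True.
In (¬E ∨ ¬G ∨ W) only ¬G is left, so G = False.
In (D ∨ G) only D is left, so D = True.
In (A ∨ ¬D ∨ W) only A is left, so A = True.
Set R = False.
Set Q = False.
All clauses satisfied.

W=F, R=F, A=T, S=T, E=T, G=F, C=T, Q=F, D=T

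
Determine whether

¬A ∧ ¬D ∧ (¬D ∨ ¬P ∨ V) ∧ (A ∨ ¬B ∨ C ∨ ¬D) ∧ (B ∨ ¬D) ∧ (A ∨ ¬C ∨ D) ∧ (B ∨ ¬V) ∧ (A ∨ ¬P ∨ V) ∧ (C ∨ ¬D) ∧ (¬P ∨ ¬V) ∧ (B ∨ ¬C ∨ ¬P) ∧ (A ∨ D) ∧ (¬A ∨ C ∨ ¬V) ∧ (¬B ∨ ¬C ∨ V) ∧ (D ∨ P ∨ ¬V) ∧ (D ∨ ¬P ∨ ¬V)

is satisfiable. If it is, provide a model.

Case D = True:
  Clause (¬D) is falsified — contradiction.
Case D = False:
  (¬A) forces A = False.
  Clause (A ∨ D) is falsified — contradiction.
Both cases fail, so the formula is unsatisfiable.

The formula is unsatisfiable.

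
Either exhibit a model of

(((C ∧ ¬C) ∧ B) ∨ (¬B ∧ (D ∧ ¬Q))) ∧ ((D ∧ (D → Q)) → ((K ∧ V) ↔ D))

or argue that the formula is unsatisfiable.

D: True, V: False, K: True, C: True, Q: False, B: False

  ((C ∧ ¬C) ∧ B) ∨ (¬B ∧ (D ∧ ¬Q)) = True
    (C ∧ ¬C) ∧ B = False
      C ∧ ¬C = False
        ¬C = False
    ¬B ∧ (D ∧ ¬Q) = True
      ¬B = True
      D ∧ ¬Q = True
        ¬Q = True
  (D ∧ (D → Q)) → ((K ∧ V) ↔ D) = True
    D ∧ (D → Q) = False
      D → Q = False
    (K ∧ V) ↔ D = False
      K ∧ V = False
Both conjuncts True, so the formula holds.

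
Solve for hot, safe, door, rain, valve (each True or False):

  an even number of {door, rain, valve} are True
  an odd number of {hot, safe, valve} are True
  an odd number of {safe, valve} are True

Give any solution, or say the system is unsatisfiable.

hot=F, safe=F, door=T, rain=F, valve=T

{door, rain, valve}: 2 true → even ✓
{hot, safe, valve}: 1 true → odd ✓
{safe, valve}: 1 true → odd ✓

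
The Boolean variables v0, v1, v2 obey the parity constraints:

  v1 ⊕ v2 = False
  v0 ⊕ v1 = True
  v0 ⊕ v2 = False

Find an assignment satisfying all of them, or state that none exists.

Unsatisfiable — no assignment works.

Adding constraints 1, 2, 3 mod 2: every variable appears an even number of times on the left, so the left side is 0.
But the right sides sum to 1 (mod 2). 0 ≠ 1 — the system is inconsistent.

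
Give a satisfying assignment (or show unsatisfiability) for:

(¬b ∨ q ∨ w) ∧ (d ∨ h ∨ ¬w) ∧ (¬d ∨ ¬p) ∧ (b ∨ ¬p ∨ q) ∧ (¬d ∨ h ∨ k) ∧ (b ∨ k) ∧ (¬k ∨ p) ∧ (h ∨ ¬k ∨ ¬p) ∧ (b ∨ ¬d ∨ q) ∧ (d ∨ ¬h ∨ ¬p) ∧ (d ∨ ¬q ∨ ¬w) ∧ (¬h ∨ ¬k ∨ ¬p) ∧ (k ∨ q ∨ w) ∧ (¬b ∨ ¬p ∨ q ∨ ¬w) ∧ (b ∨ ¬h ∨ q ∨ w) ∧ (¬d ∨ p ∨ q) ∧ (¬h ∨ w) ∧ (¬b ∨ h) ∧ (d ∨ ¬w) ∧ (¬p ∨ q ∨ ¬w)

Try k = True:
  (¬k ∨ p) forces p = True.
  (¬d ∨ ¬p) forces d = False.
  (h ∨ ¬k ∨ ¬p) forces h = True.
  clause (d ∨ ¬h ∨ ¬p) is falsified — backtrack.
So k = False.
  then (b ∨ k) forces b = True.
  then (¬b ∨ h) forces h = True.
  then (¬h ∨ w) forces w = True.
  then (d ∨ ¬w) forces d = True.
  then (¬d ∨ ¬p) forces p = False.
  then (¬d ∨ p ∨ q) forces q = True.
All clauses satisfied.

k = False; h = True; b = True; w = True; p = False; q = True; d = True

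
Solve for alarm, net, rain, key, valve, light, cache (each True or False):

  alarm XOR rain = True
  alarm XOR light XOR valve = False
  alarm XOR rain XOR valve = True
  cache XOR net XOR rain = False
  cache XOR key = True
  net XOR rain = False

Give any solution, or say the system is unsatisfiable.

alarm = True, net = False, rain = False, key = True, valve = False, light = True, cache = False

alarm XOR rain = T XOR F = True ✓
alarm XOR light XOR valve = T XOR T XOR F = False ✓
alarm XOR rain XOR valve = T XOR F XOR F = True ✓
cache XOR net XOR rain = F XOR F XOR F = False ✓
cache XOR key = F XOR T = True ✓
net XOR rain = F XOR F = False ✓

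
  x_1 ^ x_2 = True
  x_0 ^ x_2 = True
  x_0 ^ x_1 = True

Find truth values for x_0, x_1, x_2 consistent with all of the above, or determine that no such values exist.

UNSATISFIABLE

Adding constraints 1, 2, 3 mod 2: every variable appears an even number of times on the left, so the left side is 0.
But the right sides sum to 1 (mod 2). 0 ≠ 1 — the system is inconsistent.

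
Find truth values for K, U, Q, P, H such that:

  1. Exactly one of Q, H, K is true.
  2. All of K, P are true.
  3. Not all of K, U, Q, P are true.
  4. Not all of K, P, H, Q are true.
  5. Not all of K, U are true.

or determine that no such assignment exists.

K=T; U=F; Q=F; P=T; H=F

  (1) {Q, H, K}: 1 true — exactly one ✓
  (2) {K, P}: all 2 true ✓
  (3) {K, U, Q, P}: 2/4 true — not all ✓
  (4) {K, P, H, Q}: 2/4 true — not all ✓
  (5) {K, U}: 1/2 true — not all ✓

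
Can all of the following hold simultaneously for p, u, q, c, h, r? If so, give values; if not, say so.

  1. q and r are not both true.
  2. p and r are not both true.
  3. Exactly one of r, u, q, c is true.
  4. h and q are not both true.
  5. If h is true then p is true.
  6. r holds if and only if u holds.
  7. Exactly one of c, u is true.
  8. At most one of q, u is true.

p = True, u = False, q = False, c = True, h = True, r = False

  (1) q=F, r=F — not both ✓
  (2) p=T, r=F — not both ✓
  (3) {r, u, q, c}: 1 true — exactly one ✓
  (4) h=T, q=F — not both ✓
  (5) h=T ⇒ p: T ✓
  (6) r=F, u=F — same ✓
  (7) {c, u}: 1 true — exactly one ✓
  (8) {q, u}: 0 true — at most one ✓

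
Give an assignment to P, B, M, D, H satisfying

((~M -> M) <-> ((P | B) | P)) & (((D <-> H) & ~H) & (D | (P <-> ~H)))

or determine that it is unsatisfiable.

P=T, B=T, M=T, D=F, H=F

  (~M -> M) <-> ((P | B) | P) = True
    ~M -> M = True
      ~M = False
    (P | B) | P = True
      P | B = True
  ((D <-> H) & ~H) & (D | (P <-> ~H)) = True
    (D <-> H) & ~H = True
      D <-> H = True
      ~H = True
    D | (P <-> ~H) = True
      P <-> ~H = True
        ~H = True
Both conjuncts True, so the formula holds.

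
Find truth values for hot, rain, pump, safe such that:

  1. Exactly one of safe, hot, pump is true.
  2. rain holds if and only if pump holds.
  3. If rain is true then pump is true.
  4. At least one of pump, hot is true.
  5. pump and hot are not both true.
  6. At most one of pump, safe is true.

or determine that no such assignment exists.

hot = False; rain = True; pump = True; safe = False

  (1) {safe, hot, pump}: 1 true — exactly one ✓
  (2) rain=T, pump=T — same ✓
  (3) rain=T ⇒ pump: T ✓
  (4) {pump, hot}: 1 true — at least one ✓
  (5) pump=T, hot=F — not both ✓
  (6) {pump, safe}: 1 true — at most one ✓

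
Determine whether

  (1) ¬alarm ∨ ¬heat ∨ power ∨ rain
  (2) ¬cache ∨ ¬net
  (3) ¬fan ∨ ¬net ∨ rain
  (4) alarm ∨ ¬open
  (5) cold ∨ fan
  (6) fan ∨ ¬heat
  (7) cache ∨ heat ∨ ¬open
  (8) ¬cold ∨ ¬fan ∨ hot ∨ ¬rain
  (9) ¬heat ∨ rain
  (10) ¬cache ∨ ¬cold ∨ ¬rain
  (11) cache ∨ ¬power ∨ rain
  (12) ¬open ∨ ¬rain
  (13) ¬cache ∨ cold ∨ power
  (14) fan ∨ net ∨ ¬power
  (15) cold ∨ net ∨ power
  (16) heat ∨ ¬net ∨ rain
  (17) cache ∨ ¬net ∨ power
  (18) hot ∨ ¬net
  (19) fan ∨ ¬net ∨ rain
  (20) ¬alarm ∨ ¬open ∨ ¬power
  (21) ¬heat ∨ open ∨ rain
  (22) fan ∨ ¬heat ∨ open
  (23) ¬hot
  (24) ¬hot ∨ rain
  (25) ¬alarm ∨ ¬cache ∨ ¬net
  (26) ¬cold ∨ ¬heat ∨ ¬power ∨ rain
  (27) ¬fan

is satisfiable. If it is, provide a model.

Unit clause (¬hot) forces hot = False.
Unit clause (¬fan) forces fan = False.
In (cold ∨ fan) only cold is left, so cold = True.
In (fan ∨ ¬heat) only ¬heat is left, so heat = False.
In (hot ∨ ¬net) only ¬net is left, so net = False.
In (fan ∨ net ∨ ¬power) only ¬power is left, so power = False.
Set rain = True.
  then (¬cache ∨ ¬cold ∨ ¬rain) forces cache = False.
  then (¬open ∨ ¬rain) forces open = False.
Set alarm = True.
All clauses satisfied.

rain = True, hot = False, power = False, net = False, heat = False, cache = False, cold = True, alarm = True, fan = False, open = False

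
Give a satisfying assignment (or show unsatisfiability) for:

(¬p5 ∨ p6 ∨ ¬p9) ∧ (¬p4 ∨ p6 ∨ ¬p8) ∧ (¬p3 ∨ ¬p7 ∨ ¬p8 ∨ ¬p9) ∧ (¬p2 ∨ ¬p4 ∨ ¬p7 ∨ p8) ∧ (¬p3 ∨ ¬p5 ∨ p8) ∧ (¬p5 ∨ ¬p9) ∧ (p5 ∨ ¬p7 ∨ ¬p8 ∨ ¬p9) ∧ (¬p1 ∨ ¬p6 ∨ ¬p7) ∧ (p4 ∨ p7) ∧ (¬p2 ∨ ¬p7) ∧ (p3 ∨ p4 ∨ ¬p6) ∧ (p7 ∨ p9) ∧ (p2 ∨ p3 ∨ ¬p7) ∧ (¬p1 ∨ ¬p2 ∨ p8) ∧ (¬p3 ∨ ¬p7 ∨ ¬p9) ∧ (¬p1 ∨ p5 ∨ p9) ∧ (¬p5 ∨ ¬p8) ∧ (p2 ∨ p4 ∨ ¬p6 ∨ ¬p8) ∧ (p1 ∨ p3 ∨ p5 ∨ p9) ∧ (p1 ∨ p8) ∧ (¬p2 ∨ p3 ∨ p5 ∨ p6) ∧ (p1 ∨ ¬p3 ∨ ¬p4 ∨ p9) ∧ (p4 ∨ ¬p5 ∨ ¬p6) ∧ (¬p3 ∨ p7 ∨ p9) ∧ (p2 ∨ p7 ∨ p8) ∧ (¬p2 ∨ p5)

p1=F, p2=F, p3=T, p4=T, p5=F, p6=T, p7=F, p8=T, p9=T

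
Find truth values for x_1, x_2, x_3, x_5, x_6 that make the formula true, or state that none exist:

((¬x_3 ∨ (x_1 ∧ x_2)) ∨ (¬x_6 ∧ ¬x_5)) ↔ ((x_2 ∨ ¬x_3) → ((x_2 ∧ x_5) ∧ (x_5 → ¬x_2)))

x_1 = False, x_2 = True, x_3 = True, x_5 = True, x_6 = False

  ((¬x_3 ∨ (x_1 ∧ x_2)) ∨ (¬x_6 ∧ ¬x_5)) ↔ ((x_2 ∨ ¬x_3) → ((x_2 ∧ x_5) ∧ (x_5 → ¬x_2))) = True
    (¬x_3 ∨ (x_1 ∧ x_2)) ∨ (¬x_6 ∧ ¬x_5) = False
      ¬x_3 ∨ (x_1 ∧ x_2) = False
        ¬x_3 = False
        x_1 ∧ x_2 = False
      ¬x_6 ∧ ¬x_5 = False
        ¬x_6 = True
        ¬x_5 = False
    (x_2 ∨ ¬x_3) → ((x_2 ∧ x_5) ∧ (x_5 → ¬x_2)) = False
      x_2 ∨ ¬x_3 = True
        ¬x_3 = False
      (x_2 ∧ x_5) ∧ (x_5 → ¬x_2) = False
        x_2 ∧ x_5 = True
        x_5 → ¬x_2 = False
          ¬x_2 = False
The formula evaluates to True.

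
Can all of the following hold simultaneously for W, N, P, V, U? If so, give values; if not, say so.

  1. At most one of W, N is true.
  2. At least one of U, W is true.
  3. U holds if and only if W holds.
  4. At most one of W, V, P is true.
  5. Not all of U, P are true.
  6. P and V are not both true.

W = True, N = False, P = False, V = False, U = True

  (1) {W, N}: 1 true — at most one ✓
  (2) {U, W}: 2 true — at least one ✓
  (3) U=T, W=T — same ✓
  (4) {W, V, P}: 1 true — at most one ✓
  (5) {U, P}: 1/2 true — not all ✓
  (6) P=F, V=F — not both ✓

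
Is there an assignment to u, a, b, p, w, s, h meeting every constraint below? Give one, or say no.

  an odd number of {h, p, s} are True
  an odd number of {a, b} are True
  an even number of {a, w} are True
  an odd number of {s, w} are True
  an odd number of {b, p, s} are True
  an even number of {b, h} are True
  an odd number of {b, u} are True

u = False; a = False; b = True; p = True; w = False; s = True; h = True

{h, p, s}: 3 true → odd ✓
{a, b}: 1 true → odd ✓
{a, w}: 0 true → even ✓
{s, w}: 1 true → odd ✓
{b, p, s}: 3 true → odd ✓
{b, h}: 2 true → even ✓
{b, u}: 1 true → odd ✓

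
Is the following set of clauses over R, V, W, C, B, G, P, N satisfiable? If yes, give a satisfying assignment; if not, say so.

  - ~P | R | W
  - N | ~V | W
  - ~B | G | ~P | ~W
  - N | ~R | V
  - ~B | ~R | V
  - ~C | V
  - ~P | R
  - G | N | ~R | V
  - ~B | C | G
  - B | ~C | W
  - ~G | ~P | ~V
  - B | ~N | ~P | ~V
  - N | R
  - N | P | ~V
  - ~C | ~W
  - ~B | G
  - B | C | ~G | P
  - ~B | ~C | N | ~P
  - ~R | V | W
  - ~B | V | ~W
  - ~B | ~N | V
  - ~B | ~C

R: True, V: True, W: True, C: False, B: True, G: True, P: False, N: True

Set R = True.
Set V = True.
Set W = True.
  then (~C | ~W) forces C = False.
Set B = True.
  then (~B | C | G) forces G = True.
  then (~G | ~P | ~V) forces P = False.
  then (N | P | ~V) forces N = True.
All clauses satisfied.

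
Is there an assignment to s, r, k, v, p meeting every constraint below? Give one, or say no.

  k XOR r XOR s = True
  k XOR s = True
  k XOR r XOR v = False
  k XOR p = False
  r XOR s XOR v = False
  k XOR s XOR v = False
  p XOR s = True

UNSATISFIABLE

Adding constraints 2, 3, 5 mod 2: every variable appears an even number of times on the left, so the left side is 0.
But the right sides sum to 1 (mod 2). 0 ≠ 1 — the system is inconsistent.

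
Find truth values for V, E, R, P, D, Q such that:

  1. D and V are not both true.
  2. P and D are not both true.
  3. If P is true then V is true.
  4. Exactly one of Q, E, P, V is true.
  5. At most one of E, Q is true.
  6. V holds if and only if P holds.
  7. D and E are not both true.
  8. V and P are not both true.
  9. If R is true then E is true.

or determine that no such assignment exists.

V = False; E = False; R = False; P = False; D = False; Q = True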